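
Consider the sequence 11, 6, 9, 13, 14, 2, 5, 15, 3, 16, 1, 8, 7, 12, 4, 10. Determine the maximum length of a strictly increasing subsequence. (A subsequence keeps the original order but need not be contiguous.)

6

Let dp[i] be the length of the longest such subsequence ending at index i:
i:      1  2  3  4  5  6  7  8  9 10 11 12 13 14 15 16
a[i]:  11  6  9 13 14  2  5 15  3 16  1  8  7 12  4 10
dp:     1  1  2  3  4  1  2  5  2  6  1  3  3  4  3  4
Maximum dp value is 6.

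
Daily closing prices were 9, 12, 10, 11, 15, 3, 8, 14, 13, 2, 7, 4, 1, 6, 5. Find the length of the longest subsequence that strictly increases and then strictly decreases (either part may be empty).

inc[i] = longest strictly increasing subsequence ending at i; dec[i] = longest strictly decreasing subsequence starting at i:
i:      1  2  3  4  5  6  7  8  9 10 11 12 13 14 15
a[i]:   9 12 10 11 15  3  8 14 13  2  7  4  1  6  5
inc:    1  2  2  3  4  1  2  4  4  1  2  2  1  3  3
dec:    5  6  5  5  6  3  4  5  4  2  3  2  1  2  1
Best peak at i=5 (value 15): inc=4, dec=6, length 4+6−1 = 9.

9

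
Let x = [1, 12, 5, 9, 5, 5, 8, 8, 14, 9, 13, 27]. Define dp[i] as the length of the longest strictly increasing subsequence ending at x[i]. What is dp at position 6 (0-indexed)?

dp[i] = 1 + max{dp[j] : j<i, x[j]<x[i]} (or 1 if no such j):
i:      0  1  2  3  4  5  6  7  8  9 10 11
x[i]:   1 12  5  9  5  5  8  8 14  9 13 27
dp:     1  2  2  3  2  2  3  3  4  4  5  6
At index 6 the value is 3.

3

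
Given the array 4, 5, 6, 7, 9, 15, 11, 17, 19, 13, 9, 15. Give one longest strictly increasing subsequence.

Patience tails give the LIS length; then backtrack through the dp parents:
4 → extends → [4]
5 → extends → [4, 5]
6 → extends → [4, 5, 6]
7 → extends → [4, 5, 6, 7]
9 → extends → [4, 5, 6, 7, 9]
15 → extends → [4, 5, 6, 7, 9, 15]
11 → replaces 15 → [4, 5, 6, 7, 9, 11]
17 → extends → [4, 5, 6, 7, 9, 11, 17]
19 → extends → [4, 5, 6, 7, 9, 11, 17, 19]
13 → replaces 17 → [4, 5, 6, 7, 9, 11, 13, 19]
9 → already a tail → [4, 5, 6, 7, 9, 11, 13, 19]
15 → replaces 19 → [4, 5, 6, 7, 9, 11, 13, 15]
Length 8; one witness is 4, 5, 6, 7, 9, 15, 17, 19.

4, 5, 6, 7, 9, 15, 17, 19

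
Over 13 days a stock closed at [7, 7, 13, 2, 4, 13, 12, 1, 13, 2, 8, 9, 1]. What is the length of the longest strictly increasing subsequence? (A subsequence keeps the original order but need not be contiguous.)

Track the smallest tail for each achievable length (strict):
7 → extends → [7]
7 → already a tail → [7]
13 → extends → [7, 13]
2 → replaces 7 → [2, 13]
4 → replaces 13 → [2, 4]
13 → extends → [2, 4, 13]
12 → replaces 13 → [2, 4, 12]
1 → replaces 2 → [1, 4, 12]
13 → extends → [1, 4, 12, 13]
2 → replaces 4 → [1, 2, 12, 13]
8 → replaces 12 → [1, 2, 8, 13]
9 → replaces 13 → [1, 2, 8, 9]
1 → already a tail → [1, 2, 8, 9]
Four tails, so the longest strictly increasing subsequence has length 4 (e.g. 2, 4, 12, 13).

4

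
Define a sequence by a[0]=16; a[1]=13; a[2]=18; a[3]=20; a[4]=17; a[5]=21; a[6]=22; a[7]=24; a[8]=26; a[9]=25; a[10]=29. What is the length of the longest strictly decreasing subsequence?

Negate each value so 'decreasing' becomes 'increasing', then run patience tails on the negated sequence:
-16 → extends → [-16]
-13 → extends → [-16, -13]
-18 → replaces -16 → [-18, -13]
-20 → replaces -18 → [-20, -13]
-17 → replaces -13 → [-20, -17]
-21 → replaces -20 → [-21, -17]
-22 → replaces -21 → [-22, -17]
-24 → replaces -22 → [-24, -17]
-26 → replaces -24 → [-26, -17]
-25 → replaces -17 → [-26, -25]
-29 → replaces -26 → [-29, -25]
Two tails, so the longest strictly decreasing subsequence of the original has length 2.

2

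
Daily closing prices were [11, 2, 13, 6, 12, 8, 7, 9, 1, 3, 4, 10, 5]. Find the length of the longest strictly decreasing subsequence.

5

Negate each value so 'decreasing' becomes 'increasing', then run patience tails on the negated sequence:
-11 → extends → [-11]
-2 → extends → [-11, -2]
-13 → replaces -11 → [-13, -2]
-6 → replaces -2 → [-13, -6]
-12 → replaces -6 → [-13, -12]
-8 → extends → [-13, -12, -8]
-7 → extends → [-13, -12, -8, -7]
-9 → replaces -8 → [-13, -12, -9, -7]
-1 → extends → [-13, -12, -9, -7, -1]
-3 → replaces -1 → [-13, -12, -9, -7, -3]
-4 → replaces -3 → [-13, -12, -9, -7, -4]
-10 → replaces -9 → [-13, -12, -10, -7, -4]
-5 → replaces -4 → [-13, -12, -10, -7, -5]
Five tails, so the longest strictly decreasing subsequence of the original has length 5.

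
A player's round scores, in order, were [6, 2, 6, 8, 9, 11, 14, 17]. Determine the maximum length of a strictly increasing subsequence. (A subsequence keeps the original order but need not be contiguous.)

7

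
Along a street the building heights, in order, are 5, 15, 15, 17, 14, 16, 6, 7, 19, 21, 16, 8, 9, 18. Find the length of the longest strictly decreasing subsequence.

3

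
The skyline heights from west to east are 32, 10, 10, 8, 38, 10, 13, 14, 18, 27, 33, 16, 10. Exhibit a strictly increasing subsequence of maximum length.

Patience tails give the LIS length; then backtrack through the dp parents:
32 → extends → [32]
10 → replaces 32 → [10]
10 → already a tail → [10]
8 → replaces 10 → [8]
38 → extends → [8, 38]
10 → replaces 38 → [8, 10]
13 → extends → [8, 10, 13]
14 → extends → [8, 10, 13, 14]
18 → extends → [8, 10, 13, 14, 18]
27 → extends → [8, 10, 13, 14, 18, 27]
33 → extends → [8, 10, 13, 14, 18, 27, 33]
16 → replaces 18 → [8, 10, 13, 14, 16, 27, 33]
10 → already a tail → [8, 10, 13, 14, 16, 27, 33]
Length 7; one witness is 8, 10, 13, 14, 18, 27, 33.

8, 10, 13, 14, 18, 27, 33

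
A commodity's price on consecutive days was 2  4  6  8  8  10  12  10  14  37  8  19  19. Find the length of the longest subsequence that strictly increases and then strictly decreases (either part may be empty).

9

inc[i] = longest strictly increasing subsequence ending at i; dec[i] = longest strictly decreasing subsequence starting at i:
i:      1  2  3  4  5  6  7  8  9 10 11 12 13
a[i]:   2  4  6  8  8 10 12 10 14 37  8 19 19
inc:    1  2  3  4  4  5  6  5  7  8  4  8  8
dec:    1  1  1  1  1  2  3  2  2  2  1  1  1
Best peak at i=10 (value 37): inc=8, dec=2, length 8+2−1 = 9.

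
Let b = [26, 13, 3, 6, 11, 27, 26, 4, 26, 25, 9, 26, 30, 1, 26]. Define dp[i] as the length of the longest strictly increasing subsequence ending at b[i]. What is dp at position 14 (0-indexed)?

dp[i] = 1 + max{dp[j] : j<i, b[j]<b[i]} (or 1 if no such j):
i:      0  1  2  3  4  5  6  7  8  9 10 11 12 13 14
b[i]:  26 13  3  6 11 27 26  4 26 25  9 26 30  1 26
dp:     1  1  1  2  3  4  4  2  4  4  3  5  6  1  5
At index 14 the value is 5.

5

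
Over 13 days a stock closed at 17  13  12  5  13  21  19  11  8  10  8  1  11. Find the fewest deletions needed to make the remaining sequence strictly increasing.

9

Fewest deletions = n − (longest strictly increasing subsequence).
Patience tails:
17 → extends → [17]
13 → replaces 17 → [13]
12 → replaces 13 → [12]
5 → replaces 12 → [5]
13 → extends → [5, 13]
21 → extends → [5, 13, 21]
19 → replaces 21 → [5, 13, 19]
11 → replaces 13 → [5, 11, 19]
8 → replaces 11 → [5, 8, 19]
10 → replaces 19 → [5, 8, 10]
8 → already a tail → [5, 8, 10]
1 → replaces 5 → [1, 8, 10]
11 → extends → [1, 8, 10, 11]
Longest strictly increasing subsequence has length 4, so deletions = 13 − 4 = 9.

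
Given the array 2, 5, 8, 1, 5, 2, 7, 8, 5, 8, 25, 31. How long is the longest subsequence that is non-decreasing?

8

Track the smallest tail for each achievable length (allowing ties):
2 → extends → [2]
5 → extends → [2, 5]
8 → extends → [2, 5, 8]
1 → replaces 2 → [1, 5, 8]
5 → replaces 8 → [1, 5, 5]
2 → replaces 5 → [1, 2, 5]
7 → extends → [1, 2, 5, 7]
8 → extends → [1, 2, 5, 7, 8]
5 → replaces 7 → [1, 2, 5, 5, 8]
8 → extends → [1, 2, 5, 5, 8, 8]
25 → extends → [1, 2, 5, 5, 8, 8, 25]
31 → extends → [1, 2, 5, 5, 8, 8, 25, 31]
Eight tails, so the longest non-decreasing subsequence has length 8 (e.g. 2, 5, 5, 7, 8, 8, 25, 31).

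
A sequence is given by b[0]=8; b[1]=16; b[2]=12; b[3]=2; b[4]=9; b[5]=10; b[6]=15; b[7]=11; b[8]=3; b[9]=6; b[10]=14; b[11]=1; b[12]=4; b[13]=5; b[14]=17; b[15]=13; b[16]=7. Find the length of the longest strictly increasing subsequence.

6

Let dp[i] be the length of the longest such subsequence ending at index i:
i:      0  1  2  3  4  5  6  7  8  9 10 11 12 13 14 15 16
b[i]:   8 16 12  2  9 10 15 11  3  6 14  1  4  5 17 13  7
dp:     1  2  2  1  2  3  4  4  2  3  5  1  3  4  6  5  5
Maximum dp value is 6.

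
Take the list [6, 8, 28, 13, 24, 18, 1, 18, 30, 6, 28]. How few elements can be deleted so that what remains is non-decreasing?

5

Fewest deletions = n − (longest non-decreasing subsequence).
Patience tails:
6 → extends → [6]
8 → extends → [6, 8]
28 → extends → [6, 8, 28]
13 → replaces 28 → [6, 8, 13]
24 → extends → [6, 8, 13, 24]
18 → replaces 24 → [6, 8, 13, 18]
1 → replaces 6 → [1, 8, 13, 18]
18 → extends → [1, 8, 13, 18, 18]
30 → extends → [1, 8, 13, 18, 18, 30]
6 → replaces 8 → [1, 6, 13, 18, 18, 30]
28 → replaces 30 → [1, 6, 13, 18, 18, 28]
Longest non-decreasing subsequence has length 6, so deletions = 11 − 6 = 5.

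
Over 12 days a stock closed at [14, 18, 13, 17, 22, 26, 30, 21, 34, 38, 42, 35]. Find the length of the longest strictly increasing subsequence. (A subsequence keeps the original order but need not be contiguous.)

8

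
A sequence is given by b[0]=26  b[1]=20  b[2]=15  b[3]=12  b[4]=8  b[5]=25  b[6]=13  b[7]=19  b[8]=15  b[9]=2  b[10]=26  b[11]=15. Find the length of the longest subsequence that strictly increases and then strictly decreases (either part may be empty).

6

inc[i] = longest strictly increasing subsequence ending at i; dec[i] = longest strictly decreasing subsequence starting at i:
i:      0  1  2  3  4  5  6  7  8  9 10 11
b[i]:  26 20 15 12  8 25 13 19 15  2 26 15
inc:    1  1  1  1  1  2  2  3  3  1  4  3
dec:    6  5  4  3  2  4  2  3  2  1  2  1
Best peak at i=0 (value 26): inc=1, dec=6, length 1+6−1 = 6.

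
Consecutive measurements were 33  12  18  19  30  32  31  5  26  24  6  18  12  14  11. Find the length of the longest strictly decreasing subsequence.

8

Negate each value so 'decreasing' becomes 'increasing', then run patience tails on the negated sequence:
-33 → extends → [-33]
-12 → extends → [-33, -12]
-18 → replaces -12 → [-33, -18]
-19 → replaces -18 → [-33, -19]
-30 → replaces -19 → [-33, -30]
-32 → replaces -30 → [-33, -32]
-31 → extends → [-33, -32, -31]
-5 → extends → [-33, -32, -31, -5]
-26 → replaces -5 → [-33, -32, -31, -26]
-24 → extends → [-33, -32, -31, -26, -24]
-6 → extends → [-33, -32, -31, -26, -24, -6]
-18 → replaces -6 → [-33, -32, -31, -26, -24, -18]
-12 → extends → [-33, -32, -31, -26, -24, -18, -12]
-14 → replaces -12 → [-33, -32, -31, -26, -24, -18, -14]
-11 → extends → [-33, -32, -31, -26, -24, -18, -14, -11]
Eight tails, so the longest strictly decreasing subsequence of the original has length 8.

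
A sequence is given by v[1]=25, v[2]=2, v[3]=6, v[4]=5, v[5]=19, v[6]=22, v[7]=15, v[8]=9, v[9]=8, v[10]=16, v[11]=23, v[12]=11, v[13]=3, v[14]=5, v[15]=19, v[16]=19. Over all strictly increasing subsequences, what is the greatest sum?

Let S[i] be the best sum of a strictly increasing subsequence ending at i:
i:      1  2  3  4  5  6  7  8  9 10 11 12 13 14 15 16
v[i]:  25  2  6  5 19 22 15  9  8 16 23 11  3  5 19 19
S:     25  2  8  7 27 49 23 17 16 39 72 28  5 10 58 58
Maximum is 72 (e.g. 2 + 6 + 19 + 22 + 23).

72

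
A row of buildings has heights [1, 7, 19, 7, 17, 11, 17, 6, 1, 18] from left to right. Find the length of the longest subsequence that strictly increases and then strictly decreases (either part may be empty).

inc[i] = longest strictly increasing subsequence ending at i; dec[i] = longest strictly decreasing subsequence starting at i:
i:      1  2  3  4  5  6  7  8  9 10
a[i]:   1  7 19  7 17 11 17  6  1 18
inc:    1  2  3  2  3  3  4  2  1  5
dec:    1  3  5  3  4  3  3  2  1  1
Best peak at i=3 (value 19): inc=3, dec=5, length 3+5−1 = 7.

7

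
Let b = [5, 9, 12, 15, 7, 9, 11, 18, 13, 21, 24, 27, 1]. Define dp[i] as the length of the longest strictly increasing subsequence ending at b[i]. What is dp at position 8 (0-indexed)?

5

dp[i] = 1 + max{dp[j] : j<i, b[j]<b[i]} (or 1 if no such j):
i:      0  1  2  3  4  5  6  7  8  9 10 11 12
b[i]:   5  9 12 15  7  9 11 18 13 21 24 27  1
dp:     1  2  3  4  2  3  4  5  5  6  7  8  1
At index 8 the value is 5.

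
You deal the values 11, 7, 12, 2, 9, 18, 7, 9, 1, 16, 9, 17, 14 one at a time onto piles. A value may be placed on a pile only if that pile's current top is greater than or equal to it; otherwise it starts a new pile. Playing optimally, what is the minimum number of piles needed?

5

The minimum number of non-increasing subsequences covering a sequence equals the length of its longest strictly increasing subsequence.
LIS length is 5 (e.g. 2, 7, 9, 16, 17), so 5 piles are needed.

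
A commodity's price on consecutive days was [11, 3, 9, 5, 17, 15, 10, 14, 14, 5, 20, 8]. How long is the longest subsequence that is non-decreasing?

6

Let dp[i] be the length of the longest such subsequence ending at index i:
i:      1  2  3  4  5  6  7  8  9 10 11 12
a[i]:  11  3  9  5 17 15 10 14 14  5 20  8
dp:     1  1  2  2  3  3  3  4  5  3  6  4
Maximum dp value is 6.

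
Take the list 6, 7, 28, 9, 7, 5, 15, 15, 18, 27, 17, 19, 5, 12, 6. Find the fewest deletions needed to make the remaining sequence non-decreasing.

8

Fewest deletions = n − (longest non-decreasing subsequence).
i:      1  2  3  4  5  6  7  8  9 10 11 12 13 14 15
a[i]:   6  7 28  9  7  5 15 15 18 27 17 19  5 12  6
dp:     1  2  3  3  3  1  4  5  6  7  6  7  2  4  3
max dp = 7, so deletions = 15 − 7 = 8.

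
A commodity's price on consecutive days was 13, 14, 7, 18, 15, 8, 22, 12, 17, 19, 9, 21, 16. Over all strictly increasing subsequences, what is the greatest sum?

Let S[i] be the best sum of a strictly increasing subsequence ending at i:
i:      1  2  3  4  5  6  7  8  9 10 11 12 13
a[i]:  13 14  7 18 15  8 22 12 17 19  9 21 16
S:     13 27  7 45 42 15 67 27 59 78 24 99 58
Maximum is 99 (e.g. 13 + 14 + 15 + 17 + 19 + 21).

99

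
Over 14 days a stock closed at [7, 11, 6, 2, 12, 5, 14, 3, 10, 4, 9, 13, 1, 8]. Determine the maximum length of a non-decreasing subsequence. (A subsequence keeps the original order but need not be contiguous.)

5

Track the smallest tail for each achievable length (allowing ties):
7 → extends → [7]
11 → extends → [7, 11]
6 → replaces 7 → [6, 11]
2 → replaces 6 → [2, 11]
12 → extends → [2, 11, 12]
5 → replaces 11 → [2, 5, 12]
14 → extends → [2, 5, 12, 14]
3 → replaces 5 → [2, 3, 12, 14]
10 → replaces 12 → [2, 3, 10, 14]
4 → replaces 10 → [2, 3, 4, 14]
9 → replaces 14 → [2, 3, 4, 9]
13 → extends → [2, 3, 4, 9, 13]
1 → replaces 2 → [1, 3, 4, 9, 13]
8 → replaces 9 → [1, 3, 4, 8, 13]
Five tails, so the longest non-decreasing subsequence has length 5 (e.g. 2, 3, 4, 9, 13).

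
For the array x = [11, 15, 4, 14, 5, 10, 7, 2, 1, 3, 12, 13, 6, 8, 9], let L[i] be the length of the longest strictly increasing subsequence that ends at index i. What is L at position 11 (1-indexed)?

4

dp[i] = 1 + max{dp[j] : j<i, x[j]<x[i]} (or 1 if no such j):
i:      1  2  3  4  5  6  7  8  9 10 11 12 13 14 15
x[i]:  11 15  4 14  5 10  7  2  1  3 12 13  6  8  9
dp:     1  2  1  2  2  3  3  1  1  2  4  5  3  4  5
At index 11 the value is 4.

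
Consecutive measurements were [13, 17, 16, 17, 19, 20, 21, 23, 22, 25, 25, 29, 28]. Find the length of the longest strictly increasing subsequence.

9

Let dp[i] be the length of the longest such subsequence ending at index i:
i:      1  2  3  4  5  6  7  8  9 10 11 12 13
a[i]:  13 17 16 17 19 20 21 23 22 25 25 29 28
dp:     1  2  2  3  4  5  6  7  7  8  8  9  9
Maximum dp value is 9.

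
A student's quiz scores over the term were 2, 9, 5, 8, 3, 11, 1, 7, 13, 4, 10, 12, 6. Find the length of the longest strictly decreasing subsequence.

4

Negate each value so 'decreasing' becomes 'increasing', then run patience tails on the negated sequence:
-2 → extends → [-2]
-9 → replaces -2 → [-9]
-5 → extends → [-9, -5]
-8 → replaces -5 → [-9, -8]
-3 → extends → [-9, -8, -3]
-11 → replaces -9 → [-11, -8, -3]
-1 → extends → [-11, -8, -3, -1]
-7 → replaces -3 → [-11, -8, -7, -1]
-13 → replaces -11 → [-13, -8, -7, -1]
-4 → replaces -1 → [-13, -8, -7, -4]
-10 → replaces -8 → [-13, -10, -7, -4]
-12 → replaces -10 → [-13, -12, -7, -4]
-6 → replaces -4 → [-13, -12, -7, -6]
Four tails, so the longest strictly decreasing subsequence of the original has length 4.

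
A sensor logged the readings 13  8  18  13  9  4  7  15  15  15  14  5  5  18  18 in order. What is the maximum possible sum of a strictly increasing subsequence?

54

Let S[i] be the best sum of a strictly increasing subsequence ending at i:
i:      1  2  3  4  5  6  7  8  9 10 11 12 13 14 15
a[i]:  13  8 18 13  9  4  7 15 15 15 14  5  5 18 18
S:     13  8 31 21 17  4 11 36 36 36 35  9  9 54 54
Maximum is 54 (e.g. 8 + 13 + 15 + 18).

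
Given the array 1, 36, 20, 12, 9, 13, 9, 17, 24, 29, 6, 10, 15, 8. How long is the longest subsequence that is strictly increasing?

6

Let dp[i] be the length of the longest such subsequence ending at index i:
i:      1  2  3  4  5  6  7  8  9 10 11 12 13 14
a[i]:   1 36 20 12  9 13  9 17 24 29  6 10 15  8
dp:     1  2  2  2  2  3  2  4  5  6  2  3  4  3
Maximum dp value is 6.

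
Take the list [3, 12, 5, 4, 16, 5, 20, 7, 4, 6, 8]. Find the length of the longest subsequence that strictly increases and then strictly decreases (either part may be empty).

6

inc[i] = longest strictly increasing subsequence ending at i; dec[i] = longest strictly decreasing subsequence starting at i:
i:      1  2  3  4  5  6  7  8  9 10 11
a[i]:   3 12  5  4 16  5 20  7  4  6  8
inc:    1  2  2  2  3  3  4  4  2  4  5
dec:    1  3  2  1  3  2  3  2  1  1  1
Best peak at i=7 (value 20): inc=4, dec=3, length 4+3−1 = 6.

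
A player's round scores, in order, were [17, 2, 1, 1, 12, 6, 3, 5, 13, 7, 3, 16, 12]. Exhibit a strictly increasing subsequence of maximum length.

2, 3, 5, 13, 16

Patience tails give the LIS length; then backtrack through the dp parents:
17 → extends → [17]
2 → replaces 17 → [2]
1 → replaces 2 → [1]
1 → already a tail → [1]
12 → extends → [1, 12]
6 → replaces 12 → [1, 6]
3 → replaces 6 → [1, 3]
5 → extends → [1, 3, 5]
13 → extends → [1, 3, 5, 13]
7 → replaces 13 → [1, 3, 5, 7]
3 → already a tail → [1, 3, 5, 7]
16 → extends → [1, 3, 5, 7, 16]
12 → replaces 16 → [1, 3, 5, 7, 12]
Length 5; one witness is 2, 3, 5, 13, 16.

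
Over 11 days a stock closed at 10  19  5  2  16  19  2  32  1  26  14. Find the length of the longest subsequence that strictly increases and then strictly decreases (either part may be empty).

inc[i] = longest strictly increasing subsequence ending at i; dec[i] = longest strictly decreasing subsequence starting at i:
i:      1  2  3  4  5  6  7  8  9 10 11
a[i]:  10 19  5  2 16 19  2 32  1 26 14
inc:    1  2  1  1  2  3  1  4  1  4  2
dec:    4  4  3  2  3  3  2  3  1  2  1
Best peak at i=8 (value 32): inc=4, dec=3, length 4+3−1 = 6.

6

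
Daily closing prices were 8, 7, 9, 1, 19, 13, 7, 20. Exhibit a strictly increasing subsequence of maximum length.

8, 9, 19, 20

Patience tails give the LIS length; then backtrack through the dp parents:
8 → extends → [8]
7 → replaces 8 → [7]
9 → extends → [7, 9]
1 → replaces 7 → [1, 9]
19 → extends → [1, 9, 19]
13 → replaces 19 → [1, 9, 13]
7 → replaces 9 → [1, 7, 13]
20 → extends → [1, 7, 13, 20]
Length 4; one witness is 8, 9, 19, 20.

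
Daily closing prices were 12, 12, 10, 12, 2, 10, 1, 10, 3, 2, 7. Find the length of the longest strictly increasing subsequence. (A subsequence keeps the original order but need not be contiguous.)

Let dp[i] be the length of the longest such subsequence ending at index i:
i:      1  2  3  4  5  6  7  8  9 10 11
a[i]:  12 12 10 12  2 10  1 10  3  2  7
dp:     1  1  1  2  1  2  1  2  2  2  3
Maximum dp value is 3.

3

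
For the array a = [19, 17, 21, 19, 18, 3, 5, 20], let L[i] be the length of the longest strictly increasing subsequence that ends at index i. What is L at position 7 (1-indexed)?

2

dp[i] = 1 + max{dp[j] : j<i, a[j]<a[i]} (or 1 if no such j):
i:      1  2  3  4  5  6  7  8
a[i]:  19 17 21 19 18  3  5 20
dp:     1  1  2  2  2  1  2  3
At index 7 the value is 2.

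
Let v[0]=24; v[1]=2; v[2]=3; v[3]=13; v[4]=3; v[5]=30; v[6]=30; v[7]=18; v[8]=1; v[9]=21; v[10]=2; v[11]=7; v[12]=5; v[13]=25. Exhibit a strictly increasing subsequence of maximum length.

2, 3, 13, 18, 21, 25

Patience tails give the LIS length; then backtrack through the dp parents:
24 → extends → [24]
2 → replaces 24 → [2]
3 → extends → [2, 3]
13 → extends → [2, 3, 13]
3 → already a tail → [2, 3, 13]
30 → extends → [2, 3, 13, 30]
30 → already a tail → [2, 3, 13, 30]
18 → replaces 30 → [2, 3, 13, 18]
1 → replaces 2 → [1, 3, 13, 18]
21 → extends → [1, 3, 13, 18, 21]
2 → replaces 3 → [1, 2, 13, 18, 21]
7 → replaces 13 → [1, 2, 7, 18, 21]
5 → replaces 7 → [1, 2, 5, 18, 21]
25 → extends → [1, 2, 5, 18, 21, 25]
Length 6; one witness is 2, 3, 13, 18, 21, 25.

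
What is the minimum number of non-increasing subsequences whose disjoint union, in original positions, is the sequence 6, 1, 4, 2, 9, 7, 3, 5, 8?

5

The minimum number of non-increasing subsequences covering a sequence equals the length of its longest strictly increasing subsequence.
LIS length is 5 (e.g. 1, 2, 3, 5, 8), so 5 piles are needed.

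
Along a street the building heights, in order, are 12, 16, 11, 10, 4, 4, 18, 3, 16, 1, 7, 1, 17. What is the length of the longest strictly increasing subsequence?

Let dp[i] be the length of the longest such subsequence ending at index i:
i:      1  2  3  4  5  6  7  8  9 10 11 12 13
a[i]:  12 16 11 10  4  4 18  3 16  1  7  1 17
dp:     1  2  1  1  1  1  3  1  2  1  2  1  3
Maximum dp value is 3.

3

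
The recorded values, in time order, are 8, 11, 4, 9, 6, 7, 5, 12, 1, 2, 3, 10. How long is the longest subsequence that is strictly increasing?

4

Track the smallest tail for each achievable length (strict):
8 → extends → [8]
11 → extends → [8, 11]
4 → replaces 8 → [4, 11]
9 → replaces 11 → [4, 9]
6 → replaces 9 → [4, 6]
7 → extends → [4, 6, 7]
5 → replaces 6 → [4, 5, 7]
12 → extends → [4, 5, 7, 12]
1 → replaces 4 → [1, 5, 7, 12]
2 → replaces 5 → [1, 2, 7, 12]
3 → replaces 7 → [1, 2, 3, 12]
10 → replaces 12 → [1, 2, 3, 10]
Four tails, so the longest strictly increasing subsequence has length 4 (e.g. 4, 6, 7, 12).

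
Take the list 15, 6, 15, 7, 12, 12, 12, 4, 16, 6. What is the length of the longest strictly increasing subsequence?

Let dp[i] be the length of the longest such subsequence ending at index i:
i:      1  2  3  4  5  6  7  8  9 10
a[i]:  15  6 15  7 12 12 12  4 16  6
dp:     1  1  2  2  3  3  3  1  4  2
Maximum dp value is 4.

4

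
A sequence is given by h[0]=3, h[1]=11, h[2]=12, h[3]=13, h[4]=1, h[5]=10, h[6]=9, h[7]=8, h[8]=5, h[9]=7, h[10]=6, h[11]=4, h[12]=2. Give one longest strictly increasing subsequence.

3, 11, 12, 13

Patience tails give the LIS length; then backtrack through the dp parents:
3 → extends → [3]
11 → extends → [3, 11]
12 → extends → [3, 11, 12]
13 → extends → [3, 11, 12, 13]
1 → replaces 3 → [1, 11, 12, 13]
10 → replaces 11 → [1, 10, 12, 13]
9 → replaces 10 → [1, 9, 12, 13]
8 → replaces 9 → [1, 8, 12, 13]
5 → replaces 8 → [1, 5, 12, 13]
7 → replaces 12 → [1, 5, 7, 13]
6 → replaces 7 → [1, 5, 6, 13]
4 → replaces 5 → [1, 4, 6, 13]
2 → replaces 4 → [1, 2, 6, 13]
Length 4; one witness is 3, 11, 12, 13.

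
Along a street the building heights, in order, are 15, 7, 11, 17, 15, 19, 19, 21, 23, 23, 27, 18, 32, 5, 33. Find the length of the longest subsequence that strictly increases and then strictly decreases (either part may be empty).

9

inc[i] = longest strictly increasing subsequence ending at i; dec[i] = longest strictly decreasing subsequence starting at i:
i:      1  2  3  4  5  6  7  8  9 10 11 12 13 14 15
a[i]:  15  7 11 17 15 19 19 21 23 23 27 18 32  5 33
inc:    1  1  2  3  3  4  4  5  6  6  7  4  8  1  9
dec:    3  2  2  3  2  3  3  3  3  3  3  2  2  1  1
Best peak at i=11 (value 27): inc=7, dec=3, length 7+3−1 = 9.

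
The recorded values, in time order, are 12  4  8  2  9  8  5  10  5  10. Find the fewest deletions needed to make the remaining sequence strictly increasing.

Fewest deletions = n − (longest strictly increasing subsequence).
Patience tails:
12 → extends → [12]
4 → replaces 12 → [4]
8 → extends → [4, 8]
2 → replaces 4 → [2, 8]
9 → extends → [2, 8, 9]
8 → already a tail → [2, 8, 9]
5 → replaces 8 → [2, 5, 9]
10 → extends → [2, 5, 9, 10]
5 → already a tail → [2, 5, 9, 10]
10 → already a tail → [2, 5, 9, 10]
Longest strictly increasing subsequence has length 4, so deletions = 10 − 4 = 6.

6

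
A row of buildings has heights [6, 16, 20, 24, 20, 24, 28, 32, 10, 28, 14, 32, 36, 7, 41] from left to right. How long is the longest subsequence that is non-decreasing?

10

Track the smallest tail for each achievable length (allowing ties):
6 → extends → [6]
16 → extends → [6, 16]
20 → extends → [6, 16, 20]
24 → extends → [6, 16, 20, 24]
20 → replaces 24 → [6, 16, 20, 20]
24 → extends → [6, 16, 20, 20, 24]
28 → extends → [6, 16, 20, 20, 24, 28]
32 → extends → [6, 16, 20, 20, 24, 28, 32]
10 → replaces 16 → [6, 10, 20, 20, 24, 28, 32]
28 → replaces 32 → [6, 10, 20, 20, 24, 28, 28]
14 → replaces 20 → [6, 10, 14, 20, 24, 28, 28]
32 → extends → [6, 10, 14, 20, 24, 28, 28, 32]
36 → extends → [6, 10, 14, 20, 24, 28, 28, 32, 36]
7 → replaces 10 → [6, 7, 14, 20, 24, 28, 28, 32, 36]
41 → extends → [6, 7, 14, 20, 24, 28, 28, 32, 36, 41]
Ten tails, so the longest non-decreasing subsequence has length 10 (e.g. 6, 16, 20, 24, 24, 28, 32, 32, 36, 41).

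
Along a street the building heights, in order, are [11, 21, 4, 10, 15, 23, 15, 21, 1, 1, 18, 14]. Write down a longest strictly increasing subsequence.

Patience tails give the LIS length; then backtrack through the dp parents:
11 → extends → [11]
21 → extends → [11, 21]
4 → replaces 11 → [4, 21]
10 → replaces 21 → [4, 10]
15 → extends → [4, 10, 15]
23 → extends → [4, 10, 15, 23]
15 → already a tail → [4, 10, 15, 23]
21 → replaces 23 → [4, 10, 15, 21]
1 → replaces 4 → [1, 10, 15, 21]
1 → already a tail → [1, 10, 15, 21]
18 → replaces 21 → [1, 10, 15, 18]
14 → replaces 15 → [1, 10, 14, 18]
Length 4; one witness is 4, 10, 15, 23.

4, 10, 15, 23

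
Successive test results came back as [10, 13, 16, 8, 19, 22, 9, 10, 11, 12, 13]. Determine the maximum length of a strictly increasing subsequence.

Track the smallest tail for each achievable length (strict):
10 → extends → [10]
13 → extends → [10, 13]
16 → extends → [10, 13, 16]
8 → replaces 10 → [8, 13, 16]
19 → extends → [8, 13, 16, 19]
22 → extends → [8, 13, 16, 19, 22]
9 → replaces 13 → [8, 9, 16, 19, 22]
10 → replaces 16 → [8, 9, 10, 19, 22]
11 → replaces 19 → [8, 9, 10, 11, 22]
12 → replaces 22 → [8, 9, 10, 11, 12]
13 → extends → [8, 9, 10, 11, 12, 13]
Six tails, so the longest strictly increasing subsequence has length 6 (e.g. 8, 9, 10, 11, 12, 13).

6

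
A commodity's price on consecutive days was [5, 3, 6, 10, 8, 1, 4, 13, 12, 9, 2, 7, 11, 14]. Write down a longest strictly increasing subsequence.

5, 6, 8, 9, 11, 14

Patience tails give the LIS length; then backtrack through the dp parents:
5 → extends → [5]
3 → replaces 5 → [3]
6 → extends → [3, 6]
10 → extends → [3, 6, 10]
8 → replaces 10 → [3, 6, 8]
1 → replaces 3 → [1, 6, 8]
4 → replaces 6 → [1, 4, 8]
13 → extends → [1, 4, 8, 13]
12 → replaces 13 → [1, 4, 8, 12]
9 → replaces 12 → [1, 4, 8, 9]
2 → replaces 4 → [1, 2, 8, 9]
7 → replaces 8 → [1, 2, 7, 9]
11 → extends → [1, 2, 7, 9, 11]
14 → extends → [1, 2, 7, 9, 11, 14]
Length 6; one witness is 5, 6, 8, 9, 11, 14.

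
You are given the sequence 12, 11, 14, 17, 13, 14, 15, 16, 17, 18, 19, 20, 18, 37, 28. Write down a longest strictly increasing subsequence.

12, 13, 14, 15, 16, 17, 18, 19, 20, 37

Patience tails give the LIS length; then backtrack through the dp parents:
12 → extends → [12]
11 → replaces 12 → [11]
14 → extends → [11, 14]
17 → extends → [11, 14, 17]
13 → replaces 14 → [11, 13, 17]
14 → replaces 17 → [11, 13, 14]
15 → extends → [11, 13, 14, 15]
16 → extends → [11, 13, 14, 15, 16]
17 → extends → [11, 13, 14, 15, 16, 17]
18 → extends → [11, 13, 14, 15, 16, 17, 18]
19 → extends → [11, 13, 14, 15, 16, 17, 18, 19]
20 → extends → [11, 13, 14, 15, 16, 17, 18, 19, 20]
18 → already a tail → [11, 13, 14, 15, 16, 17, 18, 19, 20]
37 → extends → [11, 13, 14, 15, 16, 17, 18, 19, 20, 37]
28 → replaces 37 → [11, 13, 14, 15, 16, 17, 18, 19, 20, 28]
Length 10; one witness is 12, 13, 14, 15, 16, 17, 18, 19, 20, 37.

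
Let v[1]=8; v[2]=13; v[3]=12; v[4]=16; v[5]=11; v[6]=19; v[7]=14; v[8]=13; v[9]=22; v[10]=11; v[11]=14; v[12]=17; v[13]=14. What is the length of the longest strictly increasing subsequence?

5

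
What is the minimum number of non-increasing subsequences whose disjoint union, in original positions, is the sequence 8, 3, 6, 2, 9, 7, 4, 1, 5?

3

The minimum number of non-increasing subsequences covering a sequence equals the length of its longest strictly increasing subsequence.
LIS length is 3 (e.g. 3, 6, 9), so 3 piles are needed.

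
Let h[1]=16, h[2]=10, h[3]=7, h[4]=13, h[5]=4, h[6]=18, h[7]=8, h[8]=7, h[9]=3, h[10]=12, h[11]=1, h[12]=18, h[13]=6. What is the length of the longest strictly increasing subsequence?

4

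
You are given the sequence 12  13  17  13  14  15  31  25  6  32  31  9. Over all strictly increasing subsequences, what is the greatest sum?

Let S[i] be the best sum of a strictly increasing subsequence ending at i:
i:       1   2   3   4   5   6   7   8   9  10  11  12
a[i]:   12  13  17  13  14  15  31  25   6  32  31   9
S:      12  25  42  25  39  54  85  79   6 117 110  15
Maximum is 117 (e.g. 12 + 13 + 14 + 15 + 31 + 32).

117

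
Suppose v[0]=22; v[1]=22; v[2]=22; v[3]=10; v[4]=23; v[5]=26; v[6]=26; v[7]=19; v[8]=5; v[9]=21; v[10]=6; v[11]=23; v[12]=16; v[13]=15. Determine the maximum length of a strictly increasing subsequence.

4

Let dp[i] be the length of the longest such subsequence ending at index i:
i:      0  1  2  3  4  5  6  7  8  9 10 11 12 13
v[i]:  22 22 22 10 23 26 26 19  5 21  6 23 16 15
dp:     1  1  1  1  2  3  3  2  1  3  2  4  3  3
Maximum dp value is 4.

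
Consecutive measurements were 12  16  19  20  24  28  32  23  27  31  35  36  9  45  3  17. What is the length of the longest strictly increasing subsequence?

10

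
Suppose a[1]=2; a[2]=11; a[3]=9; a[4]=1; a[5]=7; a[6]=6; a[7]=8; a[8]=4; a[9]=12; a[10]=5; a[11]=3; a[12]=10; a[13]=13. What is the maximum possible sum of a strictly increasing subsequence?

Let S[i] be the best sum of a strictly increasing subsequence ending at i:
i:      1  2  3  4  5  6  7  8  9 10 11 12 13
a[i]:   2 11  9  1  7  6  8  4 12  5  3 10 13
S:      2 13 11  1  9  8 17  6 29 11  5 27 42
Maximum is 42 (e.g. 2 + 7 + 8 + 12 + 13).

42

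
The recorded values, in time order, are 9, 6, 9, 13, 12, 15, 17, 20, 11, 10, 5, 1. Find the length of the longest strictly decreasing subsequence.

6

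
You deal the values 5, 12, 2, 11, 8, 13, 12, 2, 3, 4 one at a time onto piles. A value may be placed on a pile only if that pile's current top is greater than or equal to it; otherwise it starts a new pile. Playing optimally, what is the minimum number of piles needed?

Place each on the leftmost legal pile:
5 → new pile 1 (tops now [5])
12 → new pile 2 (tops now [5, 12])
2 → pile 1 (tops now [2, 12])
11 → pile 2 (tops now [2, 11])
8 → pile 2 (tops now [2, 8])
13 → new pile 3 (tops now [2, 8, 13])
12 → pile 3 (tops now [2, 8, 12])
2 → pile 1 (tops now [2, 8, 12])
3 → pile 2 (tops now [2, 3, 12])
4 → pile 3 (tops now [2, 3, 4])
Three piles.

3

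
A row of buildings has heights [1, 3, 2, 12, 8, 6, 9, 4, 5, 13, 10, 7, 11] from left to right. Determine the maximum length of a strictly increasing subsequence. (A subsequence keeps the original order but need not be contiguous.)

Let dp[i] be the length of the longest such subsequence ending at index i:
i:      1  2  3  4  5  6  7  8  9 10 11 12 13
a[i]:   1  3  2 12  8  6  9  4  5 13 10  7 11
dp:     1  2  2  3  3  3  4  3  4  5  5  5  6
Maximum dp value is 6.

6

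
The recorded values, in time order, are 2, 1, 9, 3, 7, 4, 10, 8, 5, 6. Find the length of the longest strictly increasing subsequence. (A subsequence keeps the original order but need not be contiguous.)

5

Track the smallest tail for each achievable length (strict):
2 → extends → [2]
1 → replaces 2 → [1]
9 → extends → [1, 9]
3 → replaces 9 → [1, 3]
7 → extends → [1, 3, 7]
4 → replaces 7 → [1, 3, 4]
10 → extends → [1, 3, 4, 10]
8 → replaces 10 → [1, 3, 4, 8]
5 → replaces 8 → [1, 3, 4, 5]
6 → extends → [1, 3, 4, 5, 6]
Five tails, so the longest strictly increasing subsequence has length 5 (e.g. 2, 3, 4, 5, 6).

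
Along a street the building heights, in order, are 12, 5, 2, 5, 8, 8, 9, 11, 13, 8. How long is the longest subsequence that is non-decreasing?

Let dp[i] be the length of the longest such subsequence ending at index i:
i:      1  2  3  4  5  6  7  8  9 10
a[i]:  12  5  2  5  8  8  9 11 13  8
dp:     1  1  1  2  3  4  5  6  7  5
Maximum dp value is 7.

7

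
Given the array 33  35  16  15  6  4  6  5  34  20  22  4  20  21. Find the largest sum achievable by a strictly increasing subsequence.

68

Let S[i] be the best sum of a strictly increasing subsequence ending at i:
i:      1  2  3  4  5  6  7  8  9 10 11 12 13 14
a[i]:  33 35 16 15  6  4  6  5 34 20 22  4 20 21
S:     33 68 16 15  6  4 10  9 67 36 58  4 36 57
Maximum is 68 (e.g. 33 + 35).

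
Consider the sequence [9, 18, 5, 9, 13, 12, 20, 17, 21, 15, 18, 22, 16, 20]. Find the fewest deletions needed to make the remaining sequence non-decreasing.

8

Fewest deletions = n − (longest non-decreasing subsequence).
i:      1  2  3  4  5  6  7  8  9 10 11 12 13 14
a[i]:   9 18  5  9 13 12 20 17 21 15 18 22 16 20
dp:     1  2  1  2  3  3  4  4  5  4  5  6  5  6
max dp = 6, so deletions = 14 − 6 = 8.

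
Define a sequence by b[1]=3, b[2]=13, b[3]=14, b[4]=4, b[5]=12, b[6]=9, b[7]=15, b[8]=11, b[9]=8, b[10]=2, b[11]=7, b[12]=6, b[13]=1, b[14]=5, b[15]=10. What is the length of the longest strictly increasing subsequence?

Track the smallest tail for each achievable length (strict):
3 → extends → [3]
13 → extends → [3, 13]
14 → extends → [3, 13, 14]
4 → replaces 13 → [3, 4, 14]
12 → replaces 14 → [3, 4, 12]
9 → replaces 12 → [3, 4, 9]
15 → extends → [3, 4, 9, 15]
11 → replaces 15 → [3, 4, 9, 11]
8 → replaces 9 → [3, 4, 8, 11]
2 → replaces 3 → [2, 4, 8, 11]
7 → replaces 8 → [2, 4, 7, 11]
6 → replaces 7 → [2, 4, 6, 11]
1 → replaces 2 → [1, 4, 6, 11]
5 → replaces 6 → [1, 4, 5, 11]
10 → replaces 11 → [1, 4, 5, 10]
Four tails, so the longest strictly increasing subsequence has length 4 (e.g. 3, 13, 14, 15).

4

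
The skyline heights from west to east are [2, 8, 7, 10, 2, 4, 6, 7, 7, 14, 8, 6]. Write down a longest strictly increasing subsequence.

2, 4, 6, 7, 14

Patience tails give the LIS length; then backtrack through the dp parents:
2 → extends → [2]
8 → extends → [2, 8]
7 → replaces 8 → [2, 7]
10 → extends → [2, 7, 10]
2 → already a tail → [2, 7, 10]
4 → replaces 7 → [2, 4, 10]
6 → replaces 10 → [2, 4, 6]
7 → extends → [2, 4, 6, 7]
7 → already a tail → [2, 4, 6, 7]
14 → extends → [2, 4, 6, 7, 14]
8 → replaces 14 → [2, 4, 6, 7, 8]
6 → already a tail → [2, 4, 6, 7, 8]
Length 5; one witness is 2, 4, 6, 7, 14.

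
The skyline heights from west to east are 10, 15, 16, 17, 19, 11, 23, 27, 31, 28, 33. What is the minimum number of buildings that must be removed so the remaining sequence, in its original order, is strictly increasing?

2

Fewest deletions = n − (longest strictly increasing subsequence).
Patience tails:
10 → extends → [10]
15 → extends → [10, 15]
16 → extends → [10, 15, 16]
17 → extends → [10, 15, 16, 17]
19 → extends → [10, 15, 16, 17, 19]
11 → replaces 15 → [10, 11, 16, 17, 19]
23 → extends → [10, 11, 16, 17, 19, 23]
27 → extends → [10, 11, 16, 17, 19, 23, 27]
31 → extends → [10, 11, 16, 17, 19, 23, 27, 31]
28 → replaces 31 → [10, 11, 16, 17, 19, 23, 27, 28]
33 → extends → [10, 11, 16, 17, 19, 23, 27, 28, 33]
Longest strictly increasing subsequence has length 9, so deletions = 11 − 9 = 2.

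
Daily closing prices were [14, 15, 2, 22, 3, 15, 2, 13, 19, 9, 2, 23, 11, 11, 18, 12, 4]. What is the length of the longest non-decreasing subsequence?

6

Track the smallest tail for each achievable length (allowing ties):
14 → extends → [14]
15 → extends → [14, 15]
2 → replaces 14 → [2, 15]
22 → extends → [2, 15, 22]
3 → replaces 15 → [2, 3, 22]
15 → replaces 22 → [2, 3, 15]
2 → replaces 3 → [2, 2, 15]
13 → replaces 15 → [2, 2, 13]
19 → extends → [2, 2, 13, 19]
9 → replaces 13 → [2, 2, 9, 19]
2 → replaces 9 → [2, 2, 2, 19]
23 → extends → [2, 2, 2, 19, 23]
11 → replaces 19 → [2, 2, 2, 11, 23]
11 → replaces 23 → [2, 2, 2, 11, 11]
18 → extends → [2, 2, 2, 11, 11, 18]
12 → replaces 18 → [2, 2, 2, 11, 11, 12]
4 → replaces 11 → [2, 2, 2, 4, 11, 12]
Six tails, so the longest non-decreasing subsequence has length 6 (e.g. 2, 3, 9, 11, 11, 18).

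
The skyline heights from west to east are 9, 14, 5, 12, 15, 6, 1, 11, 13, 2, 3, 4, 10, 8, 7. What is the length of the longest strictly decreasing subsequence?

Negate each value so 'decreasing' becomes 'increasing', then run patience tails on the negated sequence:
-9 → extends → [-9]
-14 → replaces -9 → [-14]
-5 → extends → [-14, -5]
-12 → replaces -5 → [-14, -12]
-15 → replaces -14 → [-15, -12]
-6 → extends → [-15, -12, -6]
-1 → extends → [-15, -12, -6, -1]
-11 → replaces -6 → [-15, -12, -11, -1]
-13 → replaces -12 → [-15, -13, -11, -1]
-2 → replaces -1 → [-15, -13, -11, -2]
-3 → replaces -2 → [-15, -13, -11, -3]
-4 → replaces -3 → [-15, -13, -11, -4]
-10 → replaces -4 → [-15, -13, -11, -10]
-8 → extends → [-15, -13, -11, -10, -8]
-7 → extends → [-15, -13, -11, -10, -8, -7]
Six tails, so the longest strictly decreasing subsequence of the original has length 6.

6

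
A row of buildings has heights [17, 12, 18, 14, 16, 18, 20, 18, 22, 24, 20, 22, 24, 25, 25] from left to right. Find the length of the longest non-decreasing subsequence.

Let dp[i] be the length of the longest such subsequence ending at index i:
i:      1  2  3  4  5  6  7  8  9 10 11 12 13 14 15
a[i]:  17 12 18 14 16 18 20 18 22 24 20 22 24 25 25
dp:     1  1  2  2  3  4  5  5  6  7  6  7  8  9 10
Maximum dp value is 10.

10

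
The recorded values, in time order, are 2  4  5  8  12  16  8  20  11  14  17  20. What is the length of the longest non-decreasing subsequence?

9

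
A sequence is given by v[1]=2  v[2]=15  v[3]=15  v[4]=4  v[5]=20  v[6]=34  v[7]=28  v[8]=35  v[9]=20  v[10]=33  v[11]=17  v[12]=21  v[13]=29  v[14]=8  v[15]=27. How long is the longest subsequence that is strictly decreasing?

Let dp[i] be the longest strictly decreasing subsequence ending at i:
i:      1  2  3  4  5  6  7  8  9 10 11 12 13 14 15
v[i]:   2 15 15  4 20 34 28 35 20 33 17 21 29  8 27
dp:     1  1  1  2  1  1  2  1  3  2  4  3  3  5  4
Maximum is 5.

5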